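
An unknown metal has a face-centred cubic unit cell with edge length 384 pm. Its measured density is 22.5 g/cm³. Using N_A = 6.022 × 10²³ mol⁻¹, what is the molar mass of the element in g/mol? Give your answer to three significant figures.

An FCC cell has Z = 4 atoms; a = 3.840 × 10^-8 cm.
M = ρ·N_A·a³/Z = 22.5 × 6.022 × 10²³ × 5.662 × 10^-23 / 4 = 192 g/mol.

192 g/mol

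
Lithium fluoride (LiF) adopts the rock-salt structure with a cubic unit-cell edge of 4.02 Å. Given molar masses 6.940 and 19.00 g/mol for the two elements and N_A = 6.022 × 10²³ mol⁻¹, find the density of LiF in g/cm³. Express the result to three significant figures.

2.65 g/cm³

The rock-salt structure contains Z = 4 formula units per cell; M(LiF) = 6.940 + 19.00 = 25.94 g/mol.
a³ = (4.020 × 10^-8 cm)³ = 6.496 × 10^-23 cm³.
ρ = 4 × 25.94 / (6.022 × 10²³ × 6.496 × 10^-23) = 2.652 g/cm³.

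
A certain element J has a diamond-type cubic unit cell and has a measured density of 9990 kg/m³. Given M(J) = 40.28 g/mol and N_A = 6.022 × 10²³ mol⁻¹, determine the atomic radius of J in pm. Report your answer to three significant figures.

For a diamond cubic cell (Z = 8), a³ = Z·M/(N_A·ρ) = 8 × 40.28 / (6.022 × 10²³ × 9.990) = 5.356 × 10^-23 cm³, so a = 3.770 × 10^-8 cm = 377.0 pm.
Nearest neighbors lie along the body diagonal with √3·a = 8r, so r = 0.2165 × a = 81.6 pm.

81.6 pm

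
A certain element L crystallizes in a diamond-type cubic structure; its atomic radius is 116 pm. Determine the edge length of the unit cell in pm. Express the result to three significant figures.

In a diamond cubic lattice, nearest neighbors lie along the body diagonal with √3·a = 8r.
a = 8r/√3 = 8 × 116 / 1.7321 = 536 pm.

536 pm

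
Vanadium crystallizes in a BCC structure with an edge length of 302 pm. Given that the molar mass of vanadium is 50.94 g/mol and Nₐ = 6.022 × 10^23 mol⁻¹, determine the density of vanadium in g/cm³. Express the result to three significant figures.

A BCC unit cell contains Z = 2 atoms.
Cell volume: a³ = (302 pm)³ = (3.020 × 10^-8 cm)³ = 2.754 × 10^-23 cm³.
ρ = Z·M/(N_A·a³) = 2 × 50.94 / (6.022 × 10²³ × 2.754 × 10^-23) = 6.142 g/cm³.

6.14 g/cm³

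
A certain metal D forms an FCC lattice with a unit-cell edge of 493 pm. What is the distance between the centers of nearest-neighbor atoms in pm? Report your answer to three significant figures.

In an FCC structure, atoms touch along the face diagonal, so √2·a = 4r; the nearest-neighbor distance equals 2r = 0.7071·a.
d = 0.7071 × 493 = 349 pm.

349 pm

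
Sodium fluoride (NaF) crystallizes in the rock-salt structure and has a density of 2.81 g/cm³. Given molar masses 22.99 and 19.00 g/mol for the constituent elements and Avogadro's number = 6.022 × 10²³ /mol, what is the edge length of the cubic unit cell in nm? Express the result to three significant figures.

M(NaF) = 41.99 g/mol; Z = 4 formula units per cell.
a³ = Z·M/(N_A·ρ) = 4 × 41.99 / (6.022 × 10²³ × 2.81) = 9.926 × 10^-23 cm³, so a = 4.630 × 10^-8 cm = 0.463 nm.

0.463 nm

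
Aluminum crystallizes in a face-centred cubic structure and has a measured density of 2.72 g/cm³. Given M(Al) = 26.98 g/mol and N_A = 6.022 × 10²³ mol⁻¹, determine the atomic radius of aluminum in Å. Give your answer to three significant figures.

1.43 Å

For an FCC cell (Z = 4), a³ = Z·M/(N_A·ρ) = 4 × 26.98 / (6.022 × 10²³ × 2.720) = 6.589 × 10^-23 cm³, so a = 4.039 × 10^-8 cm = 4.039 Å.
Atoms touch along the face diagonal, so √2·a = 4r, so r = 0.3536 × a = 1.43 Å.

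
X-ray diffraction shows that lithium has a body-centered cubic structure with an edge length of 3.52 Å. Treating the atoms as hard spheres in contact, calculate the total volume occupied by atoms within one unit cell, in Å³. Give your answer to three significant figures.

In a BCC lattice atoms touch along the body diagonal, so √3·a = 4r, so r = 0.4330a = 1.524 Å.
V_atoms = Z × (4/3)πr³ = 2 × (4/3)π × (1.524)³ = 29.7 Å³.

29.7 Å³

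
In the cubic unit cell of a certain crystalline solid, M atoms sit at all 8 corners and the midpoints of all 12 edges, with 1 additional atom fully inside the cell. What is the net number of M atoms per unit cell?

Corner atoms are shared by 8 cells (1/8 each), edge atoms by 4 (1/4 each), interior atoms are unshared.
Net atoms = 8 × 1/8 + 12 × 1/4 + 1 = 1 + 3 + 1 = 5.

5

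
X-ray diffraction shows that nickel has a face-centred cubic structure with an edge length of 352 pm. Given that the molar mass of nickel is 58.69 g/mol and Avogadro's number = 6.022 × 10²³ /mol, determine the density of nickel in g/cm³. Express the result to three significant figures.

An FCC unit cell contains Z = 4 atoms.
Cell volume: a³ = (352 pm)³ = (3.520 × 10^-8 cm)³ = 4.361 × 10^-23 cm³.
ρ = Z·M/(N_A·a³) = 4 × 58.69 / (6.022 × 10²³ × 4.361 × 10^-23) = 8.938 g/cm³.

8.94 g/cm³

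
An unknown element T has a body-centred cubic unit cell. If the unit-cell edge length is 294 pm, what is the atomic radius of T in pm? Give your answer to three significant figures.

In a BCC lattice, atoms touch along the body diagonal, so √3·a = 4r.
r = √3·a/4 = 1.7321 × 294 / 4 = 127 pm.

127 pm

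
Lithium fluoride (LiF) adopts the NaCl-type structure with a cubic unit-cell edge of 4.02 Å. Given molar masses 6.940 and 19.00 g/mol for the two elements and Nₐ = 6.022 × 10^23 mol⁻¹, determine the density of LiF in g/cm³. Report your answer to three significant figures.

The NaCl-type structure contains Z = 4 formula units per cell; M(LiF) = 6.940 + 19.00 = 25.94 g/mol.
a³ = (4.020 × 10^-8 cm)³ = 6.496 × 10^-23 cm³.
ρ = 4 × 25.94 / (6.022 × 10²³ × 6.496 × 10^-23) = 2.652 g/cm³.

2.65 g/cm³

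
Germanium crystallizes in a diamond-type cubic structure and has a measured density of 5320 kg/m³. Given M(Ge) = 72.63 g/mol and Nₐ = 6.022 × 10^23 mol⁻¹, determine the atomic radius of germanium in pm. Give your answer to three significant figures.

For a diamond cubic cell (Z = 8), a³ = Z·M/(N_A·ρ) = 8 × 72.63 / (6.022 × 10²³ × 5.320) = 1.814 × 10^-22 cm³, so a = 5.660 × 10^-8 cm = 566.0 pm.
Nearest neighbors lie along the body diagonal with √3·a = 8r, so r = 0.2165 × a = 123 pm.

123 pm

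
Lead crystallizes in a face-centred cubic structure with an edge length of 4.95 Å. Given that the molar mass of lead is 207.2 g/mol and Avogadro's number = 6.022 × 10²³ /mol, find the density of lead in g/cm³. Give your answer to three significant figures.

11.3 g/cm³

An FCC unit cell contains Z = 4 atoms.
Cell volume: a³ = (4.95 Å)³ = (4.950 × 10^-8 cm)³ = 1.213 × 10^-22 cm³.
ρ = Z·M/(N_A·a³) = 4 × 207.2 / (6.022 × 10²³ × 1.213 × 10^-22) = 11.35 g/cm³.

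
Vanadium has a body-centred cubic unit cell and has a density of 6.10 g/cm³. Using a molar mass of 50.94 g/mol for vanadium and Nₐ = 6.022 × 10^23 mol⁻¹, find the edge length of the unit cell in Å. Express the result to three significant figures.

3.03 Å

With Z = 2 atoms per BCC cell, a³ = Z·M/(N_A·ρ) = 2 × 50.94 / (6.022 × 10²³ × 6.100 g/cm³) = 2.773 × 10^-23 cm³.
a = (2.773 × 10^-23)^(1/3) = 3.027 × 10^-8 cm = 3.03 Å.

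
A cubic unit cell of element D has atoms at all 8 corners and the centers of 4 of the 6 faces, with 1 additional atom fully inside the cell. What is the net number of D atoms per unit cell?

4

Corner atoms are shared by 8 cells (1/8 each), face atoms by 2 (1/2 each), interior atoms are unshared.
Net atoms = 8 × 1/8 + 4 × 1/2 + 1 = 1 + 2 + 1 = 4.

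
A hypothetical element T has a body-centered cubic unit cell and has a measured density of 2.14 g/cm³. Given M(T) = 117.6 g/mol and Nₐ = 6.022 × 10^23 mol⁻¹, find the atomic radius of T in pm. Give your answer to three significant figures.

246 pm

For a BCC cell (Z = 2), a³ = Z·M/(N_A·ρ) = 2 × 117.6 / (6.022 × 10²³ × 2.140) = 1.825 × 10^-22 cm³, so a = 5.672 × 10^-8 cm = 567.2 pm.
Atoms touch along the body diagonal, so √3·a = 4r, so r = 0.4330 × a = 246 pm.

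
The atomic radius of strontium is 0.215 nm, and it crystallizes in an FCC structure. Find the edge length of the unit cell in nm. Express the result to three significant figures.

0.608 nm

In an FCC lattice, atoms touch along the face diagonal, so √2·a = 4r.
a = 4r/√2 = 4 × 0.215 / 1.4142 = 0.608 nm.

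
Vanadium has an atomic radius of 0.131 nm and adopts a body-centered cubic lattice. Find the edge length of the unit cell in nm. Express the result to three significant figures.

0.303 nm

In a BCC lattice, atoms touch along the body diagonal, so √3·a = 4r.
a = 4r/√3 = 4 × 0.131 / 1.7321 = 0.303 nm.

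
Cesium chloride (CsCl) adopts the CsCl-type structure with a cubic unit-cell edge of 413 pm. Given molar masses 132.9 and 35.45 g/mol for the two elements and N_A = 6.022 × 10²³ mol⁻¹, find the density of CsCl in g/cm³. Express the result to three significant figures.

3.97 g/cm³

The CsCl-type structure contains Z = 1 formula unit per cell; M(CsCl) = 132.9 + 35.45 = 168.35 g/mol.
a³ = (4.130 × 10^-8 cm)³ = 7.044 × 10^-23 cm³.
ρ = 1 × 168.35 / (6.022 × 10²³ × 7.044 × 10^-23) = 3.968 g/cm³.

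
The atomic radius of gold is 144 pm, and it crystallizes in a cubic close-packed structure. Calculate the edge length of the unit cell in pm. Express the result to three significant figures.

407 pm

In an FCC lattice, atoms touch along the face diagonal, so √2·a = 4r.
a = 4r/√2 = 4 × 144 / 1.4142 = 407 pm.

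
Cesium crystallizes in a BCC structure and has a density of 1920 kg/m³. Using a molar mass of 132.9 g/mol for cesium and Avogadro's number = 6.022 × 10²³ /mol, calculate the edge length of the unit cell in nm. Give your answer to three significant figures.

0.613 nm

With Z = 2 atoms per BCC cell, a³ = Z·M/(N_A·ρ) = 2 × 132.9 / (6.022 × 10²³ × 1.920 g/cm³) = 2.299 × 10^-22 cm³.
a = (2.299 × 10^-22)^(1/3) = 6.126 × 10^-8 cm = 0.613 nm.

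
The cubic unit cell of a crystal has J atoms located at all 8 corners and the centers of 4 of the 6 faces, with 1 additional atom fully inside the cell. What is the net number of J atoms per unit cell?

Corner atoms are shared by 8 cells (1/8 each), face atoms by 2 (1/2 each), interior atoms are unshared.
Net atoms = 8 × 1/8 + 4 × 1/2 + 1 = 1 + 2 + 1 = 4.

4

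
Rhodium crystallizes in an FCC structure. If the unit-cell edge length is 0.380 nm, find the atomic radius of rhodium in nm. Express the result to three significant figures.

0.134 nm

In an FCC lattice, atoms touch along the face diagonal, so √2·a = 4r.
r = √2·a/4 = 1.4142 × 0.380 / 4 = 0.134 nm.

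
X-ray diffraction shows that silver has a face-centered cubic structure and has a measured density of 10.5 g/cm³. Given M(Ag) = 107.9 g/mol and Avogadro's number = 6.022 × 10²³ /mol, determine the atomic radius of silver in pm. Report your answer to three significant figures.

144 pm

For an FCC cell (Z = 4), a³ = Z·M/(N_A·ρ) = 4 × 107.9 / (6.022 × 10²³ × 10.50) = 6.826 × 10^-23 cm³, so a = 4.087 × 10^-8 cm = 408.7 pm.
Atoms touch along the face diagonal, so √2·a = 4r, so r = 0.3536 × a = 144 pm.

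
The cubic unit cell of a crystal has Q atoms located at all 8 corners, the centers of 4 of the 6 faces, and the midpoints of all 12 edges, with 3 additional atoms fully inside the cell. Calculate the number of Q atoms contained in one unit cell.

Corner atoms are shared by 8 cells (1/8 each), face atoms by 2 (1/2 each), edge atoms by 4 (1/4 each), interior atoms are unshared.
Net atoms = 8 × 1/8 + 4 × 1/2 + 12 × 1/4 + 3 = 1 + 2 + 3 + 3 = 9.

9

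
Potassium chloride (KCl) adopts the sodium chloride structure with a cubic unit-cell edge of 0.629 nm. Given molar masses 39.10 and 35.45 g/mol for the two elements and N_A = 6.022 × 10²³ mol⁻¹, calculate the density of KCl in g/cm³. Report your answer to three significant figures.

1.99 g/cm³

The sodium chloride structure contains Z = 4 formula units per cell; M(KCl) = 39.10 + 35.45 = 74.55 g/mol.
a³ = (6.290 × 10^-8 cm)³ = 2.489 × 10^-22 cm³.
ρ = 4 × 74.55 / (6.022 × 10²³ × 2.489 × 10^-22) = 1.990 g/cm³.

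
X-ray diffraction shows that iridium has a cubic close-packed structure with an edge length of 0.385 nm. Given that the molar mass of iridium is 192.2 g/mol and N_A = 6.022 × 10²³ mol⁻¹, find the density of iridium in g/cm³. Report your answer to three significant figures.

22.4 g/cm³

An FCC unit cell contains Z = 4 atoms.
Cell volume: a³ = (0.385 nm)³ = (3.850 × 10^-8 cm)³ = 5.707 × 10^-23 cm³.
ρ = Z·M/(N_A·a³) = 4 × 192.2 / (6.022 × 10²³ × 5.707 × 10^-23) = 22.37 g/cm³.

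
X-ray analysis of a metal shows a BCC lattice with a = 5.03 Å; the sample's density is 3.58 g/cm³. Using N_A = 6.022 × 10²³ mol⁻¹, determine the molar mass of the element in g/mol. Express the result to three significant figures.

137 g/mol

A BCC cell has Z = 2 atoms; a = 5.030 × 10^-8 cm.
M = ρ·N_A·a³/Z = 3.58 × 6.022 × 10²³ × 1.273 × 10^-22 / 2 = 137 g/mol.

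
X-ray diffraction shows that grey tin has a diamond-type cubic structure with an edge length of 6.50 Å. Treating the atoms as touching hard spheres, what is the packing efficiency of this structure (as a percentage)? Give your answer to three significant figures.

In a diamond cubic lattice nearest neighbors lie along the body diagonal with √3·a = 8r, so r = 0.2165a = 1.407 Å.
Packing fraction = Z·(4/3)πr³ / a³ = 8 × (4/3)π × (1.407)³ / (6.50)³ = 0.3401 = 34.0%.

34.0%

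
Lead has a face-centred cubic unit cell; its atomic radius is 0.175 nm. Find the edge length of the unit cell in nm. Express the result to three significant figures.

In an FCC lattice, atoms touch along the face diagonal, so √2·a = 4r.
a = 4r/√2 = 4 × 0.175 / 1.4142 = 0.495 nm.

0.495 nm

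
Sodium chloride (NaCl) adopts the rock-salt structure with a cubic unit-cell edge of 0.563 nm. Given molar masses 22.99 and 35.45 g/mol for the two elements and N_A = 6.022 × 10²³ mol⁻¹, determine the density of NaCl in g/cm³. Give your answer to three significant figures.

2.18 g/cm³

The rock-salt structure contains Z = 4 formula units per cell; M(NaCl) = 22.99 + 35.45 = 58.44 g/mol.
a³ = (5.630 × 10^-8 cm)³ = 1.785 × 10^-22 cm³.
ρ = 4 × 58.44 / (6.022 × 10²³ × 1.785 × 10^-22) = 2.175 g/cm³.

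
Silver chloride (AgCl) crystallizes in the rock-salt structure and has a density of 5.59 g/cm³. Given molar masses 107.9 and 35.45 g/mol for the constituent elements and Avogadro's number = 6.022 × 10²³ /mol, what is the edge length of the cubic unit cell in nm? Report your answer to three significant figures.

0.554 nm

M(AgCl) = 143.35 g/mol; Z = 4 formula units per cell.
a³ = Z·M/(N_A·ρ) = 4 × 143.35 / (6.022 × 10²³ × 5.59) = 1.703 × 10^-22 cm³, so a = 5.543 × 10^-8 cm = 0.554 nm.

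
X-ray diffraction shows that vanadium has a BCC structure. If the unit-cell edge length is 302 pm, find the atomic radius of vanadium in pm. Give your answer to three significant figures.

In a BCC lattice, atoms touch along the body diagonal, so √3·a = 4r.
r = √3·a/4 = 1.7321 × 302 / 4 = 131 pm.

131 pm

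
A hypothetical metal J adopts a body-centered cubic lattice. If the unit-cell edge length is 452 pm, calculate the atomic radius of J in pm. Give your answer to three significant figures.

In a BCC lattice, atoms touch along the body diagonal, so √3·a = 4r.
r = √3·a/4 = 1.7321 × 452 / 4 = 196 pm.

196 pm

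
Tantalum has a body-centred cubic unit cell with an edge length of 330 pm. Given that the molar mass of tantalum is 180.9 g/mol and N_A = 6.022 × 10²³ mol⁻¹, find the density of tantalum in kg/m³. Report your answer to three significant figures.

A BCC unit cell contains Z = 2 atoms.
Cell volume: a³ = (330 pm)³ = (3.300 × 10^-8 cm)³ = 3.594 × 10^-23 cm³.
ρ = Z·M/(N_A·a³) = 2 × 180.9 / (6.022 × 10²³ × 3.594 × 10^-23) = 16.72 g/cm³ = 16700 kg/m³.

16700 kg/m³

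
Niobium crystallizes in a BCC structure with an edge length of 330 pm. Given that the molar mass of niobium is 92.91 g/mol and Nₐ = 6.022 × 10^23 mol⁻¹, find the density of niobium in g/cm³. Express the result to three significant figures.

A BCC unit cell contains Z = 2 atoms.
Cell volume: a³ = (330 pm)³ = (3.300 × 10^-8 cm)³ = 3.594 × 10^-23 cm³.
ρ = Z·M/(N_A·a³) = 2 × 92.91 / (6.022 × 10²³ × 3.594 × 10^-23) = 8.586 g/cm³.

8.59 g/cm³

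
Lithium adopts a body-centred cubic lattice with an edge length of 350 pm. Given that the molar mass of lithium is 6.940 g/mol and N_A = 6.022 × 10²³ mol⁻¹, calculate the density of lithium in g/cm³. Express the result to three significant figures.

A BCC unit cell contains Z = 2 atoms.
Cell volume: a³ = (350 pm)³ = (3.500 × 10^-8 cm)³ = 4.288 × 10^-23 cm³.
ρ = Z·M/(N_A·a³) = 2 × 6.940 / (6.022 × 10²³ × 4.288 × 10^-23) = 0.5376 g/cm³.

0.538 g/cm³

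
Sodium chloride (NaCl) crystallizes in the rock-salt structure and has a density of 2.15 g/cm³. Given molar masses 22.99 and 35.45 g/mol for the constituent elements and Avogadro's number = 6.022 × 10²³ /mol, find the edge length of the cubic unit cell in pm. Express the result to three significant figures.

565 pm

M(NaCl) = 58.44 g/mol; Z = 4 formula units per cell.
a³ = Z·M/(N_A·ρ) = 4 × 58.44 / (6.022 × 10²³ × 2.15) = 1.805 × 10^-22 cm³, so a = 5.652 × 10^-8 cm = 565 pm.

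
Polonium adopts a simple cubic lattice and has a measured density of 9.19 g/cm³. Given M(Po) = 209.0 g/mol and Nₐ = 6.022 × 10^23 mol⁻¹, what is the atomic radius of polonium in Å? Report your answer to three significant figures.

1.68 Å

For a simple cubic cell (Z = 1), a³ = Z·M/(N_A·ρ) = 1 × 209.0 / (6.022 × 10²³ × 9.190) = 3.777 × 10^-23 cm³, so a = 3.355 × 10^-8 cm = 3.355 Å.
Atoms touch along the cell edge, so a = 2r, so r = 0.5000 × a = 1.68 Å.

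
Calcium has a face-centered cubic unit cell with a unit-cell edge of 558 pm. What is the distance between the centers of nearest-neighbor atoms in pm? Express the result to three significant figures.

In an FCC structure, atoms touch along the face diagonal, so √2·a = 4r; the nearest-neighbor distance equals 2r = 0.7071·a.
d = 0.7071 × 558 = 395 pm.

395 pm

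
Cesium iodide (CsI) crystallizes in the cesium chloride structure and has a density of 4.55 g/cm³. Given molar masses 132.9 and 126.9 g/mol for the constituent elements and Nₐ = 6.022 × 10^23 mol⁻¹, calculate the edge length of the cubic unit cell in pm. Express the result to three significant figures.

456 pm

M(CsI) = 259.8 g/mol; Z = 1 formula unit per cell.
a³ = Z·M/(N_A·ρ) = 1 × 259.8 / (6.022 × 10²³ × 4.55) = 9.482 × 10^-23 cm³, so a = 4.560 × 10^-8 cm = 456 pm.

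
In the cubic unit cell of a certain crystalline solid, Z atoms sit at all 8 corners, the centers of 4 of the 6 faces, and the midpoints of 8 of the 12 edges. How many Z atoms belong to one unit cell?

Corner atoms are shared by 8 cells (1/8 each), face atoms by 2 (1/2 each), edge atoms by 4 (1/4 each).
Net atoms = 8 × 1/8 + 4 × 1/2 + 8 × 1/4 = 1 + 2 + 2 = 5.

5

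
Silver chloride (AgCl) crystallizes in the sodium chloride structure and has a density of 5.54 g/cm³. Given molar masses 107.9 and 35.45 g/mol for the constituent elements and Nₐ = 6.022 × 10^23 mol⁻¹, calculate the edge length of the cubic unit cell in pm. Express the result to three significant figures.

M(AgCl) = 143.35 g/mol; Z = 4 formula units per cell.
a³ = Z·M/(N_A·ρ) = 4 × 143.35 / (6.022 × 10²³ × 5.54) = 1.719 × 10^-22 cm³, so a = 5.560 × 10^-8 cm = 556 pm.

556 pm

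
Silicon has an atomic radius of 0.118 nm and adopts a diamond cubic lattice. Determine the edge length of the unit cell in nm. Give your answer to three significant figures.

0.545 nm

In a diamond cubic lattice, nearest neighbors lie along the body diagonal with √3·a = 8r.
a = 8r/√3 = 8 × 0.118 / 1.7321 = 0.545 nm.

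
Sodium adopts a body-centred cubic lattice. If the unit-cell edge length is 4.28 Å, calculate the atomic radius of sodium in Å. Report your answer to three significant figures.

1.85 Å

In a BCC lattice, atoms touch along the body diagonal, so √3·a = 4r.
r = √3·a/4 = 1.7321 × 4.28 / 4 = 1.85 Å.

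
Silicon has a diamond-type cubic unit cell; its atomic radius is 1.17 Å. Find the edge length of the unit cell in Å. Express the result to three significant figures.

In a diamond cubic lattice, nearest neighbors lie along the body diagonal with √3·a = 8r.
a = 8r/√3 = 8 × 1.17 / 1.7321 = 5.40 Å.

5.40 Å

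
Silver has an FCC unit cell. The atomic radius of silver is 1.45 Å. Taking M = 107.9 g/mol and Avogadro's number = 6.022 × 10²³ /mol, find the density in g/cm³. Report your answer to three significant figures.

10.4 g/cm³

In an FCC lattice, atoms touch along the face diagonal, so √2·a = 4r, giving a = 4.101 Å = 4.101 × 10^-8 cm.
With Z = 4, ρ = Z·M/(N_A·a³) = 4 × 107.9 / (6.022 × 10²³ × 6.898 × 10^-23) = 10.39 g/cm³.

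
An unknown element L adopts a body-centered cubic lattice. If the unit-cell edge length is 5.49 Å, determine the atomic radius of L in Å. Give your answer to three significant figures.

2.38 Å

In a BCC lattice, atoms touch along the body diagonal, so √3·a = 4r.
r = √3·a/4 = 1.7321 × 5.49 / 4 = 2.38 Å.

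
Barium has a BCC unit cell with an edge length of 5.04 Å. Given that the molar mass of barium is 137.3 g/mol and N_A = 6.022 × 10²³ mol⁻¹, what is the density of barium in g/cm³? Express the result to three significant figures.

A BCC unit cell contains Z = 2 atoms.
Cell volume: a³ = (5.04 Å)³ = (5.040 × 10^-8 cm)³ = 1.280 × 10^-22 cm³.
ρ = Z·M/(N_A·a³) = 2 × 137.3 / (6.022 × 10²³ × 1.280 × 10^-22) = 3.562 g/cm³.

3.56 g/cm³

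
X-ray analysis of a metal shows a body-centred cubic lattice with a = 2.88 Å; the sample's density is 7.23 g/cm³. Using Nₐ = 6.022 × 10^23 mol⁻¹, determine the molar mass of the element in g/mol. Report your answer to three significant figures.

A BCC cell has Z = 2 atoms; a = 2.880 × 10^-8 cm.
M = ρ·N_A·a³/Z = 7.23 × 6.022 × 10²³ × 2.389 × 10^-23 / 2 = 52.0 g/mol.

52.0 g/mol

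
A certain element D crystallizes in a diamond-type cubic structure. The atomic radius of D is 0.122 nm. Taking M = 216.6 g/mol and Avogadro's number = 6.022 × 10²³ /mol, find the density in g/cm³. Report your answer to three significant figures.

16.1 g/cm³

In a diamond cubic lattice, nearest neighbors lie along the body diagonal with √3·a = 8r, giving a = 0.5635 nm = 5.635 × 10^-8 cm.
With Z = 8, ρ = Z·M/(N_A·a³) = 8 × 216.6 / (6.022 × 10²³ × 1.789 × 10^-22) = 16.08 g/cm³.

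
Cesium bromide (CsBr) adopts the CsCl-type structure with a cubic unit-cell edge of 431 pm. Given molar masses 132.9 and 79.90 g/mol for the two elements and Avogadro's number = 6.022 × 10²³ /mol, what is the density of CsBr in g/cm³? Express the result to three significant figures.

The CsCl-type structure contains Z = 1 formula unit per cell; M(CsBr) = 132.9 + 79.90 = 212.8 g/mol.
a³ = (4.310 × 10^-8 cm)³ = 8.006 × 10^-23 cm³.
ρ = 1 × 212.8 / (6.022 × 10²³ × 8.006 × 10^-23) = 4.414 g/cm³.

4.41 g/cm³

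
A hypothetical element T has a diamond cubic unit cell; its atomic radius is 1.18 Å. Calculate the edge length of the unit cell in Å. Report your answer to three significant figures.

5.45 Å

In a diamond cubic lattice, nearest neighbors lie along the body diagonal with √3·a = 8r.
a = 8r/√3 = 8 × 1.18 / 1.7321 = 5.45 Å.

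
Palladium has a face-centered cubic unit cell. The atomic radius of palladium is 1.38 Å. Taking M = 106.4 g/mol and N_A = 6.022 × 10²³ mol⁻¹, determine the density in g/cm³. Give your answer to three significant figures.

11.9 g/cm³

In an FCC lattice, atoms touch along the face diagonal, so √2·a = 4r, giving a = 3.903 Å = 3.903 × 10^-8 cm.
With Z = 4, ρ = Z·M/(N_A·a³) = 4 × 106.4 / (6.022 × 10²³ × 5.947 × 10^-23) = 11.88 g/cm³.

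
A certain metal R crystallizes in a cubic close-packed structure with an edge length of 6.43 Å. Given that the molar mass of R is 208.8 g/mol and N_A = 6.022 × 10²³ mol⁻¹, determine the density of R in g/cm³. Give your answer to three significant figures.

5.22 g/cm³

An FCC unit cell contains Z = 4 atoms.
Cell volume: a³ = (6.43 Å)³ = (6.430 × 10^-8 cm)³ = 2.658 × 10^-22 cm³.
ρ = Z·M/(N_A·a³) = 4 × 208.8 / (6.022 × 10²³ × 2.658 × 10^-22) = 5.217 g/cm³.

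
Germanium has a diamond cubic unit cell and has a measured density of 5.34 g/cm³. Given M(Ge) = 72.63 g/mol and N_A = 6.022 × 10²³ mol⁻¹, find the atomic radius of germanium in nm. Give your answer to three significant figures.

0.122 nm

For a diamond cubic cell (Z = 8), a³ = Z·M/(N_A·ρ) = 8 × 72.63 / (6.022 × 10²³ × 5.340) = 1.807 × 10^-22 cm³, so a = 5.653 × 10^-8 cm = 0.5653 nm.
Nearest neighbors lie along the body diagonal with √3·a = 8r, so r = 0.2165 × a = 0.122 nm.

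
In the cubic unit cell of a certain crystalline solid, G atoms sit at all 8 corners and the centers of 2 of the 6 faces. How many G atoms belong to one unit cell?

Corner atoms are shared by 8 cells (1/8 each), face atoms by 2 (1/2 each).
Net atoms = 8 × 1/8 + 2 × 1/2 = 1 + 1 = 2.

2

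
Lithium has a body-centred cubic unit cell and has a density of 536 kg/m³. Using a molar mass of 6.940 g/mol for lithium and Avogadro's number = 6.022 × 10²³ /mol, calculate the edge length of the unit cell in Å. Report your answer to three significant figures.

With Z = 2 atoms per BCC cell, a³ = Z·M/(N_A·ρ) = 2 × 6.940 / (6.022 × 10²³ × 0.5360 g/cm³) = 4.300 × 10^-23 cm³.
a = (4.300 × 10^-23)^(1/3) = 3.503 × 10^-8 cm = 3.50 Å.

3.50 Å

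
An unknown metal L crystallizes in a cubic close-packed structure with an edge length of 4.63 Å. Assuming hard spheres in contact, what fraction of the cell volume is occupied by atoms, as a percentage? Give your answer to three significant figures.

In an FCC lattice atoms touch along the face diagonal, so √2·a = 4r, so r = 0.3536a = 1.637 Å.
Packing fraction = Z·(4/3)πr³ / a³ = 4 × (4/3)π × (1.637)³ / (4.63)³ = 0.7405 = 74.0%.

74.0%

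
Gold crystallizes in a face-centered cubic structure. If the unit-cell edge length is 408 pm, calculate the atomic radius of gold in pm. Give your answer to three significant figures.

144 pm

In an FCC lattice, atoms touch along the face diagonal, so √2·a = 4r.
r = √2·a/4 = 1.4142 × 408 / 4 = 144 pm.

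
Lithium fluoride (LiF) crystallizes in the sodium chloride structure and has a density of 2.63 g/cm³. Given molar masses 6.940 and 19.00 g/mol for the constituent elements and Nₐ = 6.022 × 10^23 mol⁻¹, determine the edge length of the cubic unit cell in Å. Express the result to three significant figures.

4.03 Å

M(LiF) = 25.94 g/mol; Z = 4 formula units per cell.
a³ = Z·M/(N_A·ρ) = 4 × 25.94 / (6.022 × 10²³ × 2.63) = 6.551 × 10^-23 cm³, so a = 4.031 × 10^-8 cm = 4.03 Å.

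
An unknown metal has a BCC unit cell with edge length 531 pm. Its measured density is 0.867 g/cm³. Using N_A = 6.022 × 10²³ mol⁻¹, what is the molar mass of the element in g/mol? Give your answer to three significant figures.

A BCC cell has Z = 2 atoms; a = 5.310 × 10^-8 cm.
M = ρ·N_A·a³/Z = 0.867 × 6.022 × 10²³ × 1.497 × 10^-22 / 2 = 39.1 g/mol.

39.1 g/mol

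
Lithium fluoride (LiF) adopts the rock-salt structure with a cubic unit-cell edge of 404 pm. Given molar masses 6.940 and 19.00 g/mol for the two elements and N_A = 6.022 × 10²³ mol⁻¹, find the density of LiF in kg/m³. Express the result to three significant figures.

The rock-salt structure contains Z = 4 formula units per cell; M(LiF) = 6.940 + 19.00 = 25.94 g/mol.
a³ = (4.040 × 10^-8 cm)³ = 6.594 × 10^-23 cm³.
ρ = 4 × 25.94 / (6.022 × 10²³ × 6.594 × 10^-23) = 2.613 g/cm³ = 2610 kg/m³.

2610 kg/m³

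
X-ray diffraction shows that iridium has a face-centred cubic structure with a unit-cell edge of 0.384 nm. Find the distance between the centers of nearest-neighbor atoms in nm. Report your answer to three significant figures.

0.272 nm

In an FCC structure, atoms touch along the face diagonal, so √2·a = 4r; the nearest-neighbor distance equals 2r = 0.7071·a.
d = 0.7071 × 0.384 = 0.272 nm.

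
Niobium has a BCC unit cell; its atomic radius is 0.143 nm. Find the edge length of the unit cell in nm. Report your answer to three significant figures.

In a BCC lattice, atoms touch along the body diagonal, so √3·a = 4r.
a = 4r/√3 = 4 × 0.143 / 1.7321 = 0.330 nm.

0.330 nm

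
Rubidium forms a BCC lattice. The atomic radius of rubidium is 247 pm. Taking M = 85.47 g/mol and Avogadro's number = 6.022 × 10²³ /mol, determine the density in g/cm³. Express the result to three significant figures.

In a BCC lattice, atoms touch along the body diagonal, so √3·a = 4r, giving a = 570.4 pm = 5.704 × 10^-8 cm.
With Z = 2, ρ = Z·M/(N_A·a³) = 2 × 85.47 / (6.022 × 10²³ × 1.856 × 10^-22) = 1.529 g/cm³.

1.53 g/cm³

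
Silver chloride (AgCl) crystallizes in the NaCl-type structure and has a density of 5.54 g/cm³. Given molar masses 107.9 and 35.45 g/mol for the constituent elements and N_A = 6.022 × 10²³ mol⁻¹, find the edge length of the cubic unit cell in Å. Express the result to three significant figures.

5.56 Å

M(AgCl) = 143.35 g/mol; Z = 4 formula units per cell.
a³ = Z·M/(N_A·ρ) = 4 × 143.35 / (6.022 × 10²³ × 5.54) = 1.719 × 10^-22 cm³, so a = 5.560 × 10^-8 cm = 5.56 Å.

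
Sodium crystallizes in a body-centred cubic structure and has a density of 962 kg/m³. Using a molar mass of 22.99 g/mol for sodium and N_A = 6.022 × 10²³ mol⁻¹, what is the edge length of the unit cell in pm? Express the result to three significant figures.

With Z = 2 atoms per BCC cell, a³ = Z·M/(N_A·ρ) = 2 × 22.99 / (6.022 × 10²³ × 0.9620 g/cm³) = 7.937 × 10^-23 cm³.
a = (7.937 × 10^-23)^(1/3) = 4.298 × 10^-8 cm = 430 pm.

430 pm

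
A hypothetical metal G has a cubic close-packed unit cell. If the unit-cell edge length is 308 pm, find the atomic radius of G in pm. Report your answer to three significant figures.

In an FCC lattice, atoms touch along the face diagonal, so √2·a = 4r.
r = √2·a/4 = 1.4142 × 308 / 4 = 109 pm.

109 pm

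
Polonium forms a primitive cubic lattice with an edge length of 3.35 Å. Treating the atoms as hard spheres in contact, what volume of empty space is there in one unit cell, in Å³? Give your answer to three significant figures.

In a simple cubic lattice atoms touch along the cell edge, so a = 2r, so r = 0.5000a = 1.675 Å.
V_cell = a³ = 37.60 Å³; V_atoms = 1 × (4/3)πr³ = 19.68 Å³.
Empty space = 37.60 − 19.68 = 17.9 Å³.

17.9 Å³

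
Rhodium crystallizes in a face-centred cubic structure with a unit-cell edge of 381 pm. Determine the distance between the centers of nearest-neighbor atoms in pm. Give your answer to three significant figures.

269 pm

In an FCC structure, atoms touch along the face diagonal, so √2·a = 4r; the nearest-neighbor distance equals 2r = 0.7071·a.
d = 0.7071 × 381 = 269 pm.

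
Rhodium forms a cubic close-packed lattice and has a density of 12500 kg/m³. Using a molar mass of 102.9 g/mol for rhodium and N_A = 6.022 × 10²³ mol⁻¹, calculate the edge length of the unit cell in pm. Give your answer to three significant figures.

380 pm

With Z = 4 atoms per FCC cell, a³ = Z·M/(N_A·ρ) = 4 × 102.9 / (6.022 × 10²³ × 12.50 g/cm³) = 5.468 × 10^-23 cm³.
a = (5.468 × 10^-23)^(1/3) = 3.796 × 10^-8 cm = 380 pm.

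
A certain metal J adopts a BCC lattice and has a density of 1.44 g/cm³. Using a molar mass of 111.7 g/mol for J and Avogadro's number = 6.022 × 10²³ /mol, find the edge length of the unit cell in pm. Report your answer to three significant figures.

With Z = 2 atoms per BCC cell, a³ = Z·M/(N_A·ρ) = 2 × 111.7 / (6.022 × 10²³ × 1.440 g/cm³) = 2.576 × 10^-22 cm³.
a = (2.576 × 10^-22)^(1/3) = 6.363 × 10^-8 cm = 636 pm.

636 pm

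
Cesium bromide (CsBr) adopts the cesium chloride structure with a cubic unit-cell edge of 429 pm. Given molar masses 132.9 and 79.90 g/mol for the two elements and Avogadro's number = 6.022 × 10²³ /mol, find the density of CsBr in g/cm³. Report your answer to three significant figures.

The cesium chloride structure contains Z = 1 formula unit per cell; M(CsBr) = 132.9 + 79.90 = 212.8 g/mol.
a³ = (4.290 × 10^-8 cm)³ = 7.895 × 10^-23 cm³.
ρ = 1 × 212.8 / (6.022 × 10²³ × 7.895 × 10^-23) = 4.476 g/cm³.

4.48 g/cm³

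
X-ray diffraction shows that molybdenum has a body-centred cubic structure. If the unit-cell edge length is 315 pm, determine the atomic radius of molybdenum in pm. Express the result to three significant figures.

136 pm

In a BCC lattice, atoms touch along the body diagonal, so √3·a = 4r.
r = √3·a/4 = 1.7321 × 315 / 4 = 136 pm.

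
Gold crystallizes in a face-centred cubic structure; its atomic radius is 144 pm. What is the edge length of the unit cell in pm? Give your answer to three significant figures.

407 pm

In an FCC lattice, atoms touch along the face diagonal, so √2·a = 4r.
a = 4r/√2 = 4 × 144 / 1.4142 = 407 pm.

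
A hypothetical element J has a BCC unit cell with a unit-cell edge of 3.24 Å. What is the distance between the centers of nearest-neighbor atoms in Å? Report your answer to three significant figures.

In a BCC structure, atoms touch along the body diagonal, so √3·a = 4r; the nearest-neighbor distance equals 2r = 0.8660·a.
d = 0.8660 × 3.24 = 2.81 Å.

2.81 Å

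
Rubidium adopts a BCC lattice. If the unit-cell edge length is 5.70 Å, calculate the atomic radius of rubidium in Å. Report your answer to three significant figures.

In a BCC lattice, atoms touch along the body diagonal, so √3·a = 4r.
r = √3·a/4 = 1.7321 × 5.70 / 4 = 2.47 Å.

2.47 Å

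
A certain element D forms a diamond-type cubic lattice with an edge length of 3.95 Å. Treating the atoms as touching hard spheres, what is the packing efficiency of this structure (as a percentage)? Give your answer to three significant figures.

34.0%

In a diamond cubic lattice nearest neighbors lie along the body diagonal with √3·a = 8r, so r = 0.2165a = 0.8552 Å.
Packing fraction = Z·(4/3)πr³ / a³ = 8 × (4/3)π × (0.8552)³ / (3.95)³ = 0.3401 = 34.0%.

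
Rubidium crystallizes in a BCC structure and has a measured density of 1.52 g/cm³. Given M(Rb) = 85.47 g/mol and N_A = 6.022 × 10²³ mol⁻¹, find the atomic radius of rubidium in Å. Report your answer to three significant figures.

For a BCC cell (Z = 2), a³ = Z·M/(N_A·ρ) = 2 × 85.47 / (6.022 × 10²³ × 1.520) = 1.867 × 10^-22 cm³, so a = 5.716 × 10^-8 cm = 5.716 Å.
Atoms touch along the body diagonal, so √3·a = 4r, so r = 0.4330 × a = 2.48 Å.

2.48 Å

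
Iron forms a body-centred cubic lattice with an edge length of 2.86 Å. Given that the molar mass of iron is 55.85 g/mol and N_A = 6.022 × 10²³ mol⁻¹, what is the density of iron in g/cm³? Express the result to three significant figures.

A BCC unit cell contains Z = 2 atoms.
Cell volume: a³ = (2.86 Å)³ = (2.860 × 10^-8 cm)³ = 2.339 × 10^-23 cm³.
ρ = Z·M/(N_A·a³) = 2 × 55.85 / (6.022 × 10²³ × 2.339 × 10^-23) = 7.929 g/cm³.

7.93 g/cm³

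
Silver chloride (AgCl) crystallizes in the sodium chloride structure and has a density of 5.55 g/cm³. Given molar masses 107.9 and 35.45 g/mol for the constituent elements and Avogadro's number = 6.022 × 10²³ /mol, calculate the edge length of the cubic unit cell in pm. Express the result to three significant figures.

556 pm

M(AgCl) = 143.35 g/mol; Z = 4 formula units per cell.
a³ = Z·M/(N_A·ρ) = 4 × 143.35 / (6.022 × 10²³ × 5.55) = 1.716 × 10^-22 cm³, so a = 5.557 × 10^-8 cm = 556 pm.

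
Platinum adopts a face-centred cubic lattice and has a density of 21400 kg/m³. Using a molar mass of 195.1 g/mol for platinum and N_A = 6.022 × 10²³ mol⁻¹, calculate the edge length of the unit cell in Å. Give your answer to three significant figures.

3.93 Å

With Z = 4 atoms per FCC cell, a³ = Z·M/(N_A·ρ) = 4 × 195.1 / (6.022 × 10²³ × 21.40 g/cm³) = 6.056 × 10^-23 cm³.
a = (6.056 × 10^-23)^(1/3) = 3.927 × 10^-8 cm = 3.93 Å.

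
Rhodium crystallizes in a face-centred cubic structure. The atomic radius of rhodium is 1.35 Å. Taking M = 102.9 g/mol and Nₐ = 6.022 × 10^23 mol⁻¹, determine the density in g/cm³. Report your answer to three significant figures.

In an FCC lattice, atoms touch along the face diagonal, so √2·a = 4r, giving a = 3.818 Å = 3.818 × 10^-8 cm.
With Z = 4, ρ = Z·M/(N_A·a³) = 4 × 102.9 / (6.022 × 10²³ × 5.567 × 10^-23) = 12.28 g/cm³.

12.3 g/cm³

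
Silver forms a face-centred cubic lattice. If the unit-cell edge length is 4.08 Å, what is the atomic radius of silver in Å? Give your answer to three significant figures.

In an FCC lattice, atoms touch along the face diagonal, so √2·a = 4r.
r = √2·a/4 = 1.4142 × 4.08 / 4 = 1.44 Å.

1.44 Å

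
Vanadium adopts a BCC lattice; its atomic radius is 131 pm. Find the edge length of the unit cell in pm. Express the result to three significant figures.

303 pm

In a BCC lattice, atoms touch along the body diagonal, so √3·a = 4r.
a = 4r/√3 = 4 × 131 / 1.7321 = 303 pm.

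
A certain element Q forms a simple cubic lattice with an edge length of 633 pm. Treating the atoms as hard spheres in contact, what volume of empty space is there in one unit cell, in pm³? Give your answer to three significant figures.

1.21 × 10^8 pm³

In a simple cubic lattice atoms touch along the cell edge, so a = 2r, so r = 0.5000a = 316.5 pm.
V_cell = a³ = 2.536 × 10^8 pm³; V_atoms = 1 × (4/3)πr³ = 1.328 × 10^8 pm³.
Empty space = 2.536 × 10^8 − 1.328 × 10^8 = 1.21 × 10^8 pm³.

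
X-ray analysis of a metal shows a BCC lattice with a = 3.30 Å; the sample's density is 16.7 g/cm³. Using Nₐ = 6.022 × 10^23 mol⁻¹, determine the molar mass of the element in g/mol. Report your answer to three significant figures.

181 g/mol

A BCC cell has Z = 2 atoms; a = 3.300 × 10^-8 cm.
M = ρ·N_A·a³/Z = 16.7 × 6.022 × 10²³ × 3.594 × 10^-23 / 2 = 181 g/mol.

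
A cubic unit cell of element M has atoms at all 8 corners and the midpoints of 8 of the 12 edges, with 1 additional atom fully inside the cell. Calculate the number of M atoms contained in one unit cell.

4

Corner atoms are shared by 8 cells (1/8 each), edge atoms by 4 (1/4 each), interior atoms are unshared.
Net atoms = 8 × 1/8 + 8 × 1/4 + 1 = 1 + 2 + 1 = 4.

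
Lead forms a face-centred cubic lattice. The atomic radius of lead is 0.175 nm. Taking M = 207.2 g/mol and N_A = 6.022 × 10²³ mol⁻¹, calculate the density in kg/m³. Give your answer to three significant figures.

In an FCC lattice, atoms touch along the face diagonal, so √2·a = 4r, giving a = 0.4950 nm = 4.950 × 10^-8 cm.
With Z = 4, ρ = Z·M/(N_A·a³) = 4 × 207.2 / (6.022 × 10²³ × 1.213 × 10^-22) = 11.35 g/cm³ = 11300 kg/m³.

11300 kg/m³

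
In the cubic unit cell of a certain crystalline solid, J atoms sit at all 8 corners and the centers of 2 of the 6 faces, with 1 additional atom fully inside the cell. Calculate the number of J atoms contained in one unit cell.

Corner atoms are shared by 8 cells (1/8 each), face atoms by 2 (1/2 each), interior atoms are unshared.
Net atoms = 8 × 1/8 + 2 × 1/2 + 1 = 1 + 1 + 1 = 3.

3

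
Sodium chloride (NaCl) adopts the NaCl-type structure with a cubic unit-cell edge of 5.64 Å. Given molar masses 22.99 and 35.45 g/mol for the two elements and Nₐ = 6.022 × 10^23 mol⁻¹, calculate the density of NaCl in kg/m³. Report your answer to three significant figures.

2160 kg/m³

The NaCl-type structure contains Z = 4 formula units per cell; M(NaCl) = 22.99 + 35.45 = 58.44 g/mol.
a³ = (5.640 × 10^-8 cm)³ = 1.794 × 10^-22 cm³.
ρ = 4 × 58.44 / (6.022 × 10²³ × 1.794 × 10^-22) = 2.164 g/cm³ = 2160 kg/m³.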